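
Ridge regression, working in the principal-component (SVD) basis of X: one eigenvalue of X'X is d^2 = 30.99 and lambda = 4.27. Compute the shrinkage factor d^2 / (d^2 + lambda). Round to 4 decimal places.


Compute the denominator: 30.99 + 4.27 = 35.2600.
Shrinkage factor = 30.99 / 35.2600 = 0.8789.

0.8789


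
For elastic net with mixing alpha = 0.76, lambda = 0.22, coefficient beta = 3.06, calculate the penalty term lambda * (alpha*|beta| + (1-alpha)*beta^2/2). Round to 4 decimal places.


L1 component = 0.76 * |3.06| = 2.3256.
L2 component = 0.24 * 3.06^2 / 2 = 1.1236.
Penalty = 0.22 * (2.3256 + 1.1236) = 0.22 * 3.4492 = 0.7588.

0.7588


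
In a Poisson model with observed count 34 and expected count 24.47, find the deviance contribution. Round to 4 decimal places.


First: ln(34/24.47) = 0.328913.
Then: 34 * 0.328913 = 11.183042.
y - mu = 34 - 24.47 = 9.53.
D = 2(11.183042 - 9.53) = 3.306084, which rounds to 3.3061.

3.3061


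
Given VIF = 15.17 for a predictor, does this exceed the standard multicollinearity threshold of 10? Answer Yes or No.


Compare VIF = 15.17 to the threshold of 10.
15.17 >= 10, so the answer is Yes.

Yes


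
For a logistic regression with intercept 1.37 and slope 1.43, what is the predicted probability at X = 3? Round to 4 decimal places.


Linear predictor: z = 1.37 + 1.43 * 3 = 5.6600.
P = 1/(1 + exp(-5.6600)) = 1/(1 + 0.0035) = 0.9965.

0.9965


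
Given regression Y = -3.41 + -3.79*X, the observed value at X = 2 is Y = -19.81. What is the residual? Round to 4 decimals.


Fitted value at X = 2 is yhat = -3.41 + -3.79*2 = -10.9900.
Residual = -19.81 - -10.9900 = -8.8200.

-8.8200


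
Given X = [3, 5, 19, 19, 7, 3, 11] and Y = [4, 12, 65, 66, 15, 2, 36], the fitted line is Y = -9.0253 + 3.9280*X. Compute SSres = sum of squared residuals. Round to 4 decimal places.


Compute predicted values, then residuals = yi - yhat_i.
Residuals: [1.2413, 1.3853, -0.6067, 0.3933, -3.4707, -0.7587, 1.8173].
SSres = sum(residual^2) = 19.9066.

19.9066


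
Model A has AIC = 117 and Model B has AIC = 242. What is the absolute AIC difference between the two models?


|AIC_A - AIC_B| = |117 - 242| = 125.
Model A is preferred (lower AIC).

125


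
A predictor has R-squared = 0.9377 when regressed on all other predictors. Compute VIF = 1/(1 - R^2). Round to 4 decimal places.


Using VIF = 1/(1 - R^2_j):
1 - 0.9377 = 0.0623.
VIF = 16.0514.

16.0514


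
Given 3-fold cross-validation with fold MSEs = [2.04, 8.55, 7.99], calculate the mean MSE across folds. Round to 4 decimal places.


Add all fold MSEs: 18.5800.
Divide by k = 3: 18.5800/3 = 6.1933.

6.1933


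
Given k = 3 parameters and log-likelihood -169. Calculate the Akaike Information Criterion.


Compute:
2k = 2*3 = 6.
-2*loglik = -2*(-169) = 338.
AIC = 6 + 338 = 344.

344


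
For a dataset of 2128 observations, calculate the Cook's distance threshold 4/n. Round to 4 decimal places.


The threshold is 4/n.
4/2128 = 0.0019.

0.0019


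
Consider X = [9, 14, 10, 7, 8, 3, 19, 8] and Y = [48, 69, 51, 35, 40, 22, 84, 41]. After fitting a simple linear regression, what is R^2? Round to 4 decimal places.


The fitted line is Y = 9.3624 + 4.0398*X.
SSres = 31.2416, SStot = 2699.5000.
R^2 = 1 - SSres/SStot = 0.9884.

0.9884


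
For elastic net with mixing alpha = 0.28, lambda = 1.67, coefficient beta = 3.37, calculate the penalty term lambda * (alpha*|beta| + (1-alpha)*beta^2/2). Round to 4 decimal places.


Compute:
L1 = 0.28 * 3.37 = 0.9436.
L2 = 0.72 * 3.37^2 / 2 = 4.0885.
Penalty = 1.67 * (0.9436 + 4.0885) = 8.4036.

8.4036


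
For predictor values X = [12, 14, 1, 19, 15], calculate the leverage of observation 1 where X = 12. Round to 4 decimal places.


n = 5, xbar = 12.2000.
SXX = sum((xi - xbar)^2) = 182.8000.
h = 1/5 + (12 - 12.2000)^2 / 182.8000 = 0.2002.

0.2002


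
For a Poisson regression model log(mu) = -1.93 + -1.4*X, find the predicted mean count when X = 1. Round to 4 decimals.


Linear predictor: eta = -1.93 + (-1.4)(1) = -3.3300.
Expected count: mu = exp(-3.3300) = 0.0358.

0.0358


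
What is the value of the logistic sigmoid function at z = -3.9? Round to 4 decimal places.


First, exp(3.9000) = 49.4024.
Then sigma(z) = 1/(1 + 49.4024) = 0.0198.

0.0198


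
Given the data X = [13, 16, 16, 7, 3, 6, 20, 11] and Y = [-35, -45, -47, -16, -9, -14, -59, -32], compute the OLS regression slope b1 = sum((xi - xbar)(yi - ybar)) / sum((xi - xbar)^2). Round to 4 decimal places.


Calculate xbar = 11.5000, ybar = -32.1250.
S_xx = 238.0000, S_xy = -726.5000.
Using b1 = S_xy / S_xx = -726.5000 / 238.0000, we get b1 = -3.0525.

-3.0525


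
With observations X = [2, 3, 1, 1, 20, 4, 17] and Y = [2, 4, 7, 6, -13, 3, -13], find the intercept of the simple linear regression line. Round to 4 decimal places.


Compute b1 = -1.0556 from the OLS formula.
With xbar = 6.8571 and ybar = -0.5714, the intercept is:
b0 = -0.5714 - -1.0556 * 6.8571 = 6.6667.

6.6667


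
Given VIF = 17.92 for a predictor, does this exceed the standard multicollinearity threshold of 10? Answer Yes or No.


Check: VIF = 17.92 vs threshold = 10.
Since 17.92 >= 10, the answer is Yes.

Yes


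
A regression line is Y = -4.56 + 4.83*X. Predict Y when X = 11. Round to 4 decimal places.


Plug X = 11 into Y = -4.56 + 4.83*X:
Y = -4.56 + 53.1300 = 48.5700.

48.5700


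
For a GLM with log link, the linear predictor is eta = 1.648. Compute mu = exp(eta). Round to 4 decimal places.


mu = exp(eta) = exp(1.648).
= 5.1966.

5.1966


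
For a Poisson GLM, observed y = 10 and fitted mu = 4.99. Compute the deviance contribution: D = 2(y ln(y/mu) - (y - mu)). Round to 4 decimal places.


First: ln(10/4.99) = 0.695149.
Then: 10 * 0.695149 = 6.951490.
y - mu = 10 - 4.99 = 5.01.
D = 2(6.951490 - 5.01) = 3.882980, which rounds to 3.8830.

3.8830


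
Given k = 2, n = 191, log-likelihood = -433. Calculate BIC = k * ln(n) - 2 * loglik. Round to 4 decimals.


Compute k*ln(n) = 2*ln(191) = 2*5.252273 = 10.504546.
Then -2*loglik = 866.
BIC = 10.504546 + 866 = 876.504546, which rounds to 876.5045.

876.5045


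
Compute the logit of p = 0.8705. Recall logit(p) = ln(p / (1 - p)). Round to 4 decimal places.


1 - p = 0.1295.
p/(1-p) = 6.7220.
logit = ln(6.7220) = 1.9054.

1.9054


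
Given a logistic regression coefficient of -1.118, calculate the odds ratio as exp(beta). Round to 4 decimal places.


The odds ratio is computed as:
OR = e^(-1.118) = 0.3269.

0.3269


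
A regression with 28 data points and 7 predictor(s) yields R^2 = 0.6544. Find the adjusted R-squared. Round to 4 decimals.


Adjusted R^2 = 1 - (1 - R^2) * (n-1)/(n-p-1).
(1 - R^2) = 0.3456.
(n-1)/(n-p-1) = 27/20.
(1 - R^2) * (n-1) = 0.3456 * 27 = 9.3312.
Divide by (n-p-1): 9.3312 / 20 = 0.4666.
Adj R^2 = 1 - 0.4666 = 0.5334.

0.5334


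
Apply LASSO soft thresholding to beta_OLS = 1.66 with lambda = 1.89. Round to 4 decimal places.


Absolute value: |1.66| = 1.66.
Compare to lambda = 1.89.
Since |beta| <= lambda, the coefficient is set to 0.

0.0000


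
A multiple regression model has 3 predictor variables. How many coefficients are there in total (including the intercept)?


Each predictor gets one coefficient, plus one intercept.
Total parameters = 3 + 1 = 4.

4


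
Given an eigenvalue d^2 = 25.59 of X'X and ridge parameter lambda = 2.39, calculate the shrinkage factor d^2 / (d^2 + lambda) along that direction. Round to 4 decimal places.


Compute the denominator: 25.59 + 2.39 = 27.9800.
Shrinkage factor = 25.59 / 27.9800 = 0.9146.

0.9146


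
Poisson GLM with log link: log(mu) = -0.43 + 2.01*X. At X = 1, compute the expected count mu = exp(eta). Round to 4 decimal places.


Linear predictor: eta = -0.43 + (2.01)(1) = 1.5800.
Expected count: mu = exp(1.5800) = 4.8550.

4.8550


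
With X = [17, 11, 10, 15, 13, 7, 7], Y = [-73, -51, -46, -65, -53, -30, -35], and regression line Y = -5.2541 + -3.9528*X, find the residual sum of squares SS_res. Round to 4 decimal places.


Compute predicted values, then residuals = yi - yhat_i.
Residuals: [-0.5483, -2.2651, -1.2179, -0.4539, 3.6405, 2.9237, -2.0763].
SSres = sum(residual^2) = 33.2329.

33.2329


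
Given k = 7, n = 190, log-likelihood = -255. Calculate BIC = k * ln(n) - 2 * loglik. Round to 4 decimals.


k * ln(n) = 7 * ln(190) = 7 * 5.247024 = 36.729168.
-2 * loglik = -2 * (-255) = 510.
BIC = 36.729168 + 510 = 546.729168, which rounds to 546.7292.

546.7292


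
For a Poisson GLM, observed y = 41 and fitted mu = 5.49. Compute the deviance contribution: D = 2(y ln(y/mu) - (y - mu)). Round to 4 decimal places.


First: ln(41/5.49) = 2.010644.
Then: 41 * 2.010644 = 82.436404.
y - mu = 41 - 5.49 = 35.51.
D = 2(82.436404 - 35.51) = 93.852808, which rounds to 93.8528.

93.8528


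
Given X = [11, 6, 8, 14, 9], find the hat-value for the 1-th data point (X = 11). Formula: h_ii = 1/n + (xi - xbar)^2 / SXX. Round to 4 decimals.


Compute xbar = 9.6000 with n = 5 observations.
SXX = 37.2000.
Leverage = 1/5 + (11 - 9.6000)^2/37.2000 = 0.2527.

0.2527


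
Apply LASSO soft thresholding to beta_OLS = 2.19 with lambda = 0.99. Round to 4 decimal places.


|beta_OLS| = 2.19.
lambda = 0.99.
Since |beta| > lambda, coefficient = sign(beta)*(|beta| - lambda) = 1.2000.
Result = 1.2000.

1.2000


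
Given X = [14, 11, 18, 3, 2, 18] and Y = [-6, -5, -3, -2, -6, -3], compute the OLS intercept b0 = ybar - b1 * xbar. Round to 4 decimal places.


Compute b1 = 0.0397 from the OLS formula.
With xbar = 11.0000 and ybar = -4.1667, the intercept is:
b0 = -4.1667 - 0.0397 * 11.0000 = -4.6032.

-4.6032


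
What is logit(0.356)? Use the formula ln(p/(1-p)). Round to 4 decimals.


The odds are p/(1-p) = 0.356 / 0.644 = 0.5528.
logit(p) = ln(0.5528) = -0.5928.

-0.5928


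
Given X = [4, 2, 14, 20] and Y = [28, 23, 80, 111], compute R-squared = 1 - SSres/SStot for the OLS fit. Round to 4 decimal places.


The fitted line is Y = 10.5926 + 4.9907*X.
SSres = 12.9815, SStot = 5393.0000.
R^2 = 1 - SSres/SStot = 0.9976.

0.9976


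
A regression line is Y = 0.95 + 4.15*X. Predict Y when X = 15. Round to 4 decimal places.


Substitute X = 15 into the equation:
Y = 0.95 + 4.15 * 15 = 0.95 + 62.2500 = 63.2000.

63.2000


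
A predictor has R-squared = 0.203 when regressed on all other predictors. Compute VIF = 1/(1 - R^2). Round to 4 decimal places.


VIF = 1 / (1 - 0.203).
= 1 / 0.797 = 1.2547.

1.2547


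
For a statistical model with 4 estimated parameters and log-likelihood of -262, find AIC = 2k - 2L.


AIC = 2*4 - 2*(-262).
= 8 + 524 = 532.

532


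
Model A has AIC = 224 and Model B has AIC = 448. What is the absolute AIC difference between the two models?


Compute |224 - 448| = 224.
Model A has the smaller AIC.

224


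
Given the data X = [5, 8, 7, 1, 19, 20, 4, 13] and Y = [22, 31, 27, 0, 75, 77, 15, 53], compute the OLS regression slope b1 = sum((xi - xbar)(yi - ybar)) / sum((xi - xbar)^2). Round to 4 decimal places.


First compute the means: xbar = 9.6250, ybar = 37.5000.
Then S_xx = sum((xi - xbar)^2) = 343.8750.
S_xy = sum((xi - xbar)(yi - ybar)) = 1373.5000.
b1 = S_xy / S_xx = 1373.5000 / 343.8750 = 3.9942.

3.9942


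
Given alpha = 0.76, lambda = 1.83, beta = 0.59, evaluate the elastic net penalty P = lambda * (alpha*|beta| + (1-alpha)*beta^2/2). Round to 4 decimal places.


L1 component = 0.76 * |0.59| = 0.4484.
L2 component = 0.24 * 0.59^2 / 2 = 0.0418.
Penalty = 1.83 * (0.4484 + 0.0418) = 1.83 * 0.4902 = 0.8970.

0.8970


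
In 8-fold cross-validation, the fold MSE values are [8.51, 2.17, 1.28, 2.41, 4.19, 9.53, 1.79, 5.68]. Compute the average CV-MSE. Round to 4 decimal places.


Sum of fold MSEs = 35.5600.
Average = 35.5600 / 8 = 4.4450.

4.4450


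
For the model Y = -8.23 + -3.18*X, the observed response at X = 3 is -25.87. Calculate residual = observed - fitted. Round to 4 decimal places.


Predicted = -8.23 + -3.18 * 3 = -17.7700.
Residual = -25.87 - -17.7700 = -8.1000.

-8.1000


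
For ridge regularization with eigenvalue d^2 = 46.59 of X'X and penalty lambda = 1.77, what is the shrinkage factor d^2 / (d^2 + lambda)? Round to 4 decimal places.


d^2 + lambda = 46.59 + 1.77 = 48.3600.
Shrinkage factor = 46.59/48.3600 = 0.9634.

0.9634


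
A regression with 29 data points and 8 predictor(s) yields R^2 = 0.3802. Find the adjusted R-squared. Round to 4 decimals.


Using the formula:
(1 - 0.3802) = 0.6198.
Multiply by 28/20: 0.6198 * 28 = 17.3544, then 17.3544 / 20 = 0.8677.
Adj R^2 = 1 - 0.8677 = 0.1323.

0.1323


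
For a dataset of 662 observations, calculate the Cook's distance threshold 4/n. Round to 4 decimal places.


The threshold is 4/n.
4/662 = 0.0060.

0.0060


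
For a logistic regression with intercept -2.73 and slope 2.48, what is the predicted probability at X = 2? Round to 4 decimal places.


Linear predictor: z = -2.73 + 2.48 * 2 = 2.2300.
P = 1/(1 + exp(-2.2300)) = 1/(1 + 0.1075) = 0.9029.

0.9029


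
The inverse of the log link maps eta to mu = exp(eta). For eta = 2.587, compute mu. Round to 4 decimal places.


mu = exp(eta) = exp(2.587).
= 13.2898.

13.2898


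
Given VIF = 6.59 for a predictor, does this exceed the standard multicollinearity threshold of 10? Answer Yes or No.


Check: VIF = 6.59 vs threshold = 10.
Since 6.59 < 10, the answer is No.

No


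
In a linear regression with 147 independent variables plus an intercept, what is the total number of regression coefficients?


Each predictor gets one coefficient, plus one intercept.
Total parameters = 147 + 1 = 148.

148


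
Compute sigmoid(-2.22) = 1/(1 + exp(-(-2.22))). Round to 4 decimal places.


First, exp(2.2200) = 9.2073.
Then sigma(z) = 1/(1 + 9.2073) = 0.0980.

0.0980


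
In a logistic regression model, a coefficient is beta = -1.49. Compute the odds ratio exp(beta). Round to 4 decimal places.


Odds ratio = exp(beta) = exp(-1.49).
= 0.2254.

0.2254


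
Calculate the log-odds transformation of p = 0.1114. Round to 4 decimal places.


1 - p = 0.8886.
p/(1-p) = 0.1254.
logit = ln(0.1254) = -2.0765.

-2.0765


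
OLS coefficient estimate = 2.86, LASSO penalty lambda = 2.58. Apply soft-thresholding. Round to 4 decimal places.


|beta_OLS| = 2.86.
lambda = 2.58.
Since |beta| > lambda, coefficient = sign(beta)*(|beta| - lambda) = 0.2800.
Result = 0.2800.

0.2800


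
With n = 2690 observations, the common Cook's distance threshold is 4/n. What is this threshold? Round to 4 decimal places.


The threshold is 4/n.
4/2690 = 0.0015.

0.0015


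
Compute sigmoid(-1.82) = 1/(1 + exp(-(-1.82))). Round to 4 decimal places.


exp(1.8200) = 6.1719.
1 + exp(-z) = 7.1719.
sigmoid = 1/7.1719 = 0.1394.

0.1394


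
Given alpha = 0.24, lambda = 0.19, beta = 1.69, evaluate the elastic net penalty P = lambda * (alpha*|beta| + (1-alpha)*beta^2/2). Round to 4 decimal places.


alpha * |beta| = 0.24 * 1.69 = 0.4056.
(1-alpha) * beta^2/2 = 0.76 * 2.8561/2 = 1.0853.
Total = 0.19 * (0.4056 + 1.0853) = 0.2833.

0.2833


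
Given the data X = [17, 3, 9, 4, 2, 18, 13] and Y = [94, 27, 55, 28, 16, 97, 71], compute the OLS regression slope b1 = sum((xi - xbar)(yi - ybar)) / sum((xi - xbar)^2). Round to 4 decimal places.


The sample means are xbar = 9.4286 and ybar = 55.4286.
Compute S_xx = 269.7143 and S_xy = 1328.7143.
Slope b1 = S_xy / S_xx = 1328.7143 / 269.7143 = 4.9264.

4.9264


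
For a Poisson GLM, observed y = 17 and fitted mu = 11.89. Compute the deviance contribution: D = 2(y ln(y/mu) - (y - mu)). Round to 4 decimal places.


First: ln(17/11.89) = 0.357516.
Then: 17 * 0.357516 = 6.077772.
y - mu = 17 - 11.89 = 5.11.
D = 2(6.077772 - 5.11) = 1.935544, which rounds to 1.9355.

1.9355


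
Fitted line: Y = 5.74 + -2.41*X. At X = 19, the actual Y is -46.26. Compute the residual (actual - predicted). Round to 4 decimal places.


Fitted value at X = 19 is yhat = 5.74 + -2.41*19 = -40.0500.
Residual = -46.26 - -40.0500 = -6.2100.

-6.2100


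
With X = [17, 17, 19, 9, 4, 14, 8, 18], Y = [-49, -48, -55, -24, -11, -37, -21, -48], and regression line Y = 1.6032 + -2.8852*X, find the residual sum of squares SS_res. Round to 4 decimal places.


Predicted values from Y = 1.6032 + -2.8852*X.
Residuals: [-1.5548, -0.5548, -1.7844, 0.3636, -1.0624, 1.7896, 0.4784, 2.3304].
SSres = 16.0325.

16.0325


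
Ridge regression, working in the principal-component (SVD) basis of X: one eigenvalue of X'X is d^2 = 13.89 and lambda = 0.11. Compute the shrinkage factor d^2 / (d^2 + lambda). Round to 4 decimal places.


Denominator = d^2 + lambda = 13.89 + 0.11 = 14.0000.
Shrinkage = 13.89 / 14.0000 = 0.9921.

0.9921


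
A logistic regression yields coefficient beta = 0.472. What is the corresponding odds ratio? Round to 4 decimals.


exp(0.472) = 1.6032.
So the odds ratio is 1.6032.

1.6032


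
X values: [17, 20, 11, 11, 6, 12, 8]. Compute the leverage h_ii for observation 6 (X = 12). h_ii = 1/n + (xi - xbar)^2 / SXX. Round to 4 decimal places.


Mean of X: xbar = 12.1429.
SXX = 142.8571.
For X = 12: h = 1/7 + (12 - 12.1429)^2/142.8571 = 0.1430.

0.1430


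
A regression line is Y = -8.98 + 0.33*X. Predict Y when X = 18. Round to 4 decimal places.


Predicted value:
Y = -8.98 + (0.33)(18) = -8.98 + 5.9400 = -3.0400.

-3.0400


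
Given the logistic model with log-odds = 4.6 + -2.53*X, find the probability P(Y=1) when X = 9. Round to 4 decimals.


Linear predictor: z = 4.6 + -2.53 * 9 = -18.1700.
P = 1/(1 + exp(18.1700)) = 1/(1 + 77827079.9560) = 0.0000.

0.0000


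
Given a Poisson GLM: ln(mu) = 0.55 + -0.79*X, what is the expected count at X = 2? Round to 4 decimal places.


Compute eta = 0.55 + -0.79 * 2 = -1.0300.
Apply inverse link: mu = e^-1.0300 = 0.3570.

0.3570


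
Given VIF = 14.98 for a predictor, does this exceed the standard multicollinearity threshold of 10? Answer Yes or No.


The threshold is 10.
VIF = 14.98 is >= 10.
Multicollinearity indication: Yes.

Yes


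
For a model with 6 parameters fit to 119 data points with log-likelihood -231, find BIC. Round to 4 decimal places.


k * ln(n) = 6 * ln(119) = 6 * 4.779123 = 28.674738.
-2 * loglik = -2 * (-231) = 462.
BIC = 28.674738 + 462 = 490.674738, which rounds to 490.6747.

490.6747


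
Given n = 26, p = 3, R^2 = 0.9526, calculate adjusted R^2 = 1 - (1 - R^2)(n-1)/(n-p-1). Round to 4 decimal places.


Adjusted R^2 = 1 - (1 - R^2) * (n-1)/(n-p-1).
(1 - R^2) = 0.0474.
(n-1)/(n-p-1) = 25/22.
(1 - R^2) * (n-1) = 0.0474 * 25 = 1.1850.
Divide by (n-p-1): 1.1850 / 22 = 0.0539.
Adj R^2 = 1 - 0.0539 = 0.9461.

0.9461


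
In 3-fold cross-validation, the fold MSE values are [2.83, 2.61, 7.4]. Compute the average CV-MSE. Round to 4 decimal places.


Total MSE across folds = 12.8400.
CV-MSE = 12.8400/3 = 4.2800.

4.2800


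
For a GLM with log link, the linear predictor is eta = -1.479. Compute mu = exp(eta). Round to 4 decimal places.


The inverse log link gives:
mu = exp(-1.479) = 0.2279.

0.2279


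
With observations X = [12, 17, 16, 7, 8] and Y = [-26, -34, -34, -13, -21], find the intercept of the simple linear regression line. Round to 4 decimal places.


The slope is b1 = -1.9146.
Sample means are xbar = 12.0000 and ybar = -25.6000.
Intercept: b0 = -25.6000 - (-1.9146)(12.0000) = -2.6244.

-2.6244


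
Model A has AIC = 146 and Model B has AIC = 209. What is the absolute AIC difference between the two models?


Absolute difference = |146 - 209| = 63.
The model with lower AIC (A) is preferred.

63


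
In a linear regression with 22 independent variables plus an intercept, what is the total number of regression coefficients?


Total coefficients = number of predictors + 1 (for the intercept).
= 22 + 1 = 23.

23


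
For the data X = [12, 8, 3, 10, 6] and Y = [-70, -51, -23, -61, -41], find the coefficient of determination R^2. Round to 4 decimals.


The fitted line is Y = -8.5697 + -5.2090*X.
SSres = 4.6680, SStot = 1328.8000.
R^2 = 1 - SSres/SStot = 0.9965.

0.9965


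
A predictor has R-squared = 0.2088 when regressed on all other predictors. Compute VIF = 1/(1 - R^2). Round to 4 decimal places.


VIF = 1 / (1 - 0.2088).
= 1 / 0.7912 = 1.2639.

1.2639


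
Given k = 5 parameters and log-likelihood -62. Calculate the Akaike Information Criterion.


AIC = 2*5 - 2*(-62).
= 10 + 124 = 134.

134


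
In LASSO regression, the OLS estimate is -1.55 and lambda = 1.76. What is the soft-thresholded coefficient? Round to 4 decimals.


|beta_OLS| = 1.55.
lambda = 1.76.
Since |beta| <= lambda, the coefficient is set to 0.
Result = 0.0000.

0.0000


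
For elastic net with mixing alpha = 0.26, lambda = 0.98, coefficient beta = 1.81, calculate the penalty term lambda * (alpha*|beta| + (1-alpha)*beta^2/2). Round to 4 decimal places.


alpha * |beta| = 0.26 * 1.81 = 0.4706.
(1-alpha) * beta^2/2 = 0.74 * 3.2761/2 = 1.2122.
Total = 0.98 * (0.4706 + 1.2122) = 1.6491.

1.6491


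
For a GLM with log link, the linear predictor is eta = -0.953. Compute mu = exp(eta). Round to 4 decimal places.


mu = exp(eta) = exp(-0.953).
= 0.3856.

0.3856


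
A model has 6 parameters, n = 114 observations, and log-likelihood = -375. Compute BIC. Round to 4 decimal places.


k * ln(n) = 6 * ln(114) = 6 * 4.736198 = 28.417188.
-2 * loglik = -2 * (-375) = 750.
BIC = 28.417188 + 750 = 778.417188, which rounds to 778.4172.

778.4172


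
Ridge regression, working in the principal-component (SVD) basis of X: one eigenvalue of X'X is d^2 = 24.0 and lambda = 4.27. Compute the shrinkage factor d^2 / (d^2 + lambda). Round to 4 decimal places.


Compute the denominator: 24.0 + 4.27 = 28.2700.
Shrinkage factor = 24.0 / 28.2700 = 0.8490.

0.8490


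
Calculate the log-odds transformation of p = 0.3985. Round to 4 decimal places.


1 - p = 0.6015.
p/(1-p) = 0.6625.
logit = ln(0.6625) = -0.4117.

-0.4117


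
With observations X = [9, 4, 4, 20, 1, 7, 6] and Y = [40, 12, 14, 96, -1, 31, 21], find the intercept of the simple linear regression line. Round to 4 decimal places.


Compute b1 = 5.1627 from the OLS formula.
With xbar = 7.2857 and ybar = 30.4286, the intercept is:
b0 = 30.4286 - 5.1627 * 7.2857 = -7.1853.

-7.1853


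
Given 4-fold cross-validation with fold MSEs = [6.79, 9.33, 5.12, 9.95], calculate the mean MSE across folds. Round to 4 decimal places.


Sum of fold MSEs = 31.1900.
Average = 31.1900 / 4 = 7.7975.

7.7975


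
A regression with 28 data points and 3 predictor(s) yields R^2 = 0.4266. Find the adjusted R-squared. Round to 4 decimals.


Plug in: Adj R^2 = 1 - (1 - 0.4266) * 27/24.
= 1 - 0.5734 * 27/24
= 1 - 15.4818 / 24
= 1 - 0.6451 = 0.3549.

0.3549


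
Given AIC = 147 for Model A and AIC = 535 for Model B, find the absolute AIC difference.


Absolute difference = |147 - 535| = 388.
The model with lower AIC (A) is preferred.

388


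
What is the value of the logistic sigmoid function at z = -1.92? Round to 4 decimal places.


Compute exp(1.9200) = 6.8210.
Sigmoid = 1 / (1 + 6.8210) = 1 / 7.8210 = 0.1279.

0.1279


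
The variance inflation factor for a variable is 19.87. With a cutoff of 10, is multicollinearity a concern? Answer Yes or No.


Check: VIF = 19.87 vs threshold = 10.
Since 19.87 >= 10, the answer is Yes.

Yes


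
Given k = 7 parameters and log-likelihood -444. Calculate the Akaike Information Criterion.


Compute:
2k = 2*7 = 14.
-2*loglik = -2*(-444) = 888.
AIC = 14 + 888 = 902.

902


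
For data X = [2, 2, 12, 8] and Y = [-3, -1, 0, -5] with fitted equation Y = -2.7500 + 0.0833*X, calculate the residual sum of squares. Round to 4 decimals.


For each point, residual = actual - predicted.
Residuals: [-0.4166, 1.5834, 1.7504, -2.9164].
Sum of squared residuals = 14.2500.

14.2500


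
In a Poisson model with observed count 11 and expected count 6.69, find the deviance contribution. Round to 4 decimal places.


y/mu = 11/6.69 = 1.644245 (approx.), and ln(11/6.69) = 0.497281.
y * ln(y/mu) = 11 * 0.497281 = 5.470091.
y - mu = 4.31.
D = 2 * (5.470091 - 4.31) = 2.320182, which rounds to 2.3202.

2.3202


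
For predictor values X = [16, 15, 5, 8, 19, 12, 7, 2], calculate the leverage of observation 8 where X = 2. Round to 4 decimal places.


Mean of X: xbar = 10.5000.
SXX = 246.0000.
For X = 2: h = 1/8 + (2 - 10.5000)^2/246.0000 = 0.4187.

0.4187


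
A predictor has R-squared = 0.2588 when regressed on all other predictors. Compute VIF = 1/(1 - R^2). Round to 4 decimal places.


VIF = 1 / (1 - 0.2588).
= 1 / 0.7412 = 1.3492.

1.3492


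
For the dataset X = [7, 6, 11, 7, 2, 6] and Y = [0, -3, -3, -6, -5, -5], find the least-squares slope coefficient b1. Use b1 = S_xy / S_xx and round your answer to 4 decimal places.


First compute the means: xbar = 6.5000, ybar = -3.6667.
Then S_xx = sum((xi - xbar)^2) = 41.5000.
S_xy = sum((xi - xbar)(yi - ybar)) = 10.0000.
b1 = S_xy / S_xx = 10.0000 / 41.5000 = 0.2410.

0.2410


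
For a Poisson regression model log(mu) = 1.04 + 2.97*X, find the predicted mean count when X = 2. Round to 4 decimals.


eta = 1.04 + 2.97 * 2 = 6.9800.
mu = exp(6.9800) = 1074.9184.

1074.9184


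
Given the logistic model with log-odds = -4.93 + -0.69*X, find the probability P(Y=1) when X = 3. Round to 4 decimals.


Compute z = -4.93 + (-0.69)(3) = -7.0000.
exp(-z) = 1096.6332.
P = 1/(1 + 1096.6332) = 0.0009.

0.0009


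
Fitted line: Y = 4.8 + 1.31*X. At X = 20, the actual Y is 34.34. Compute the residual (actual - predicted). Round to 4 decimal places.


Fitted value at X = 20 is yhat = 4.8 + 1.31*20 = 31.0000.
Residual = 34.34 - 31.0000 = 3.3400.

3.3400


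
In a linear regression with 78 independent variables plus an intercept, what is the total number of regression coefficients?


Total coefficients = number of predictors + 1 (for the intercept).
= 78 + 1 = 79.

79


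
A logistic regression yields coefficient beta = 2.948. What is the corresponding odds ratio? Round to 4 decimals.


The odds ratio is computed as:
OR = e^(2.948) = 19.0678.

19.0678


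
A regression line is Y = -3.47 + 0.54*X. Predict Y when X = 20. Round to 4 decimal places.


Plug X = 20 into Y = -3.47 + 0.54*X:
Y = -3.47 + 10.8000 = 7.3300.

7.3300


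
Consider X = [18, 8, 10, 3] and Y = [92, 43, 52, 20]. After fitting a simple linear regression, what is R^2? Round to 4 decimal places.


Fit the OLS line: b0 = 4.8373, b1 = 4.8116.
SSres = 1.8544.
SStot = 2704.7500.
R^2 = 1 - 1.8544/2704.7500 = 0.9993.

0.9993


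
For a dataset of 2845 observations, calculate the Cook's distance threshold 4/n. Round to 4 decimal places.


Using the rule of thumb:
Threshold = 4 / 2845 = 0.0014.

0.0014


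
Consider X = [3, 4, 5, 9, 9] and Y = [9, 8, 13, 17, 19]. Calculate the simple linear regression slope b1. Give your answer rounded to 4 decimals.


Calculate xbar = 6.0000, ybar = 13.2000.
S_xx = 32.0000, S_xy = 52.0000.
Using b1 = S_xy / S_xx = 52.0000 / 32.0000, we get b1 = 1.6250.

1.6250


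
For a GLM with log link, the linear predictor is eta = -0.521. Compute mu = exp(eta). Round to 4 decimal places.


mu = exp(eta) = exp(-0.521).
= 0.5939.

0.5939


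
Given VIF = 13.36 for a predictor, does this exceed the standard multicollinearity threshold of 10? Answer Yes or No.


The threshold is 10.
VIF = 13.36 is >= 10.
Multicollinearity indication: Yes.

Yes


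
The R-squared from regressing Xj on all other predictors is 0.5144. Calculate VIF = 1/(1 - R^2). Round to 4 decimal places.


Using VIF = 1/(1 - R^2_j):
1 - 0.5144 = 0.4856.
VIF = 2.0593.

2.0593


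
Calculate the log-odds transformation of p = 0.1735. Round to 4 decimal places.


Compute the odds: 0.1735/0.8265 = 0.2099.
Take the natural log: ln(0.2099) = -1.5610.

-1.5610


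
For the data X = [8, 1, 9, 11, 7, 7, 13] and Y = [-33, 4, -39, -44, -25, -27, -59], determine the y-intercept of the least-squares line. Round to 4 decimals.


Compute b1 = -5.1395 from the OLS formula.
With xbar = 8.0000 and ybar = -31.8571, the intercept is:
b0 = -31.8571 - -5.1395 * 8.0000 = 9.2591.

9.2591


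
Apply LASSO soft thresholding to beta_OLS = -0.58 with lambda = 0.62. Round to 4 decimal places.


Check: |-0.58| = 0.58 vs lambda = 0.62.
Since |beta| <= lambda, the coefficient is set to 0.
Soft-thresholded coefficient = 0.0000.

0.0000


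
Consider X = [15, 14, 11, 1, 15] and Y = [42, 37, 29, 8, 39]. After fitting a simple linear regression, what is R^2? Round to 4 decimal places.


After computing the OLS fit (b0=5.2273, b1=2.3011):
SSres = 8.4318, SStot = 754.0000.
R^2 = 1 - 8.4318/754.0000 = 0.9888.

0.9888


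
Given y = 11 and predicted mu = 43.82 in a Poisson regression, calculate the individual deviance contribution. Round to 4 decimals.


Compute y*ln(y/mu) = 11*ln(11/43.82) = 11*-1.382195 = -15.204145.
y - mu = -32.82.
D = 2*(-15.204145 - (-32.82)) = 35.231710, which rounds to 35.2317.

35.2317


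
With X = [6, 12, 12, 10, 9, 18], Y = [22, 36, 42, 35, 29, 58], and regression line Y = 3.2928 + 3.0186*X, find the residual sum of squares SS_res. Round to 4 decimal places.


Compute predicted values, then residuals = yi - yhat_i.
Residuals: [0.5956, -3.5160, 2.4840, 1.5212, -1.4602, 0.3724].
SSres = sum(residual^2) = 23.4722.

23.4722


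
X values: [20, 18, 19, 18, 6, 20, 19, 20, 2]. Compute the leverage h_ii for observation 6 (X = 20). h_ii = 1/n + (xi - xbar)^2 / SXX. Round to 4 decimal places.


Compute xbar = 15.7778 with n = 9 observations.
SXX = 369.5556.
Leverage = 1/9 + (20 - 15.7778)^2/369.5556 = 0.1594.

0.1594


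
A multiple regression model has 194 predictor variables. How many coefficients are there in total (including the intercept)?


Total coefficients = number of predictors + 1 (for the intercept).
= 194 + 1 = 195.

195


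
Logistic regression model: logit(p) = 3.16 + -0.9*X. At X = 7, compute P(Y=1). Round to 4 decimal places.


z = 3.16 + -0.9 * 7 = -3.1400.
Sigmoid: P = 1 / (1 + exp(3.1400)) = 0.0415.

0.0415


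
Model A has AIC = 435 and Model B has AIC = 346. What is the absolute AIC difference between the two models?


Compute |435 - 346| = 89.
Model B has the smaller AIC.

89


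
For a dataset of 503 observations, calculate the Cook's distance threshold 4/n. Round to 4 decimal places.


The threshold is 4/n.
4/503 = 0.0080.

0.0080


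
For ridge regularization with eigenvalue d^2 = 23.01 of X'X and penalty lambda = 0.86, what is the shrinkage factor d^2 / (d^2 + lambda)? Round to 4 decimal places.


Compute the denominator: 23.01 + 0.86 = 23.8700.
Shrinkage factor = 23.01 / 23.8700 = 0.9640.

0.9640


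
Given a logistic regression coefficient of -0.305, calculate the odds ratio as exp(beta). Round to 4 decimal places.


Odds ratio = exp(beta) = exp(-0.305).
= 0.7371.

0.7371


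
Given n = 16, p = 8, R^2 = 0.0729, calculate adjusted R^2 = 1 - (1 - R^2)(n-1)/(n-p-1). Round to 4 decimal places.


Using the formula:
(1 - 0.0729) = 0.9271.
Multiply by 15/7: 0.9271 * 15 = 13.9065, then 13.9065 / 7 = 1.9866.
Adj R^2 = 1 - 1.9866 = -0.9866.

-0.9866


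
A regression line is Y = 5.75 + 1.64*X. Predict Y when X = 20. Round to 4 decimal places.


Substitute X = 20 into the equation:
Y = 5.75 + 1.64 * 20 = 5.75 + 32.8000 = 38.5500.

38.5500


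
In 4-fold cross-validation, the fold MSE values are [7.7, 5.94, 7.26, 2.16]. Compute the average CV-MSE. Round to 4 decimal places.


Sum of fold MSEs = 23.0600.
Average = 23.0600 / 4 = 5.7650.

5.7650


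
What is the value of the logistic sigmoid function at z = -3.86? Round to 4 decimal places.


Compute exp(3.8600) = 47.4654.
Sigmoid = 1 / (1 + 47.4654) = 1 / 48.4654 = 0.0206.

0.0206


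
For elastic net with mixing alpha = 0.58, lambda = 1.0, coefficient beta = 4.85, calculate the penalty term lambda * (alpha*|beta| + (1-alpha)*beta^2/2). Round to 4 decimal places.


Compute:
L1 = 0.58 * 4.85 = 2.8130.
L2 = 0.42 * 4.85^2 / 2 = 4.9397.
Penalty = 1.0 * (2.8130 + 4.9397) = 7.7527.

7.7527


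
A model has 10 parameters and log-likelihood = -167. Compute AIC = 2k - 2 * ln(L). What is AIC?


AIC = 2*10 - 2*(-167).
= 20 + 334 = 354.

354


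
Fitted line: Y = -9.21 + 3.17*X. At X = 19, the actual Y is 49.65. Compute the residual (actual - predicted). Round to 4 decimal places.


Predicted = -9.21 + 3.17 * 19 = 51.0200.
Residual = 49.65 - 51.0200 = -1.3700.

-1.3700


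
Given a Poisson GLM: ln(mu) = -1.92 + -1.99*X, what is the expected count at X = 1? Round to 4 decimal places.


Compute eta = -1.92 + -1.99 * 1 = -3.9100.
Apply inverse link: mu = e^-3.9100 = 0.0200.

0.0200


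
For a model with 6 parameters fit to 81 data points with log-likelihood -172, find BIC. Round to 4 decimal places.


Compute k*ln(n) = 6*ln(81) = 6*4.394449 = 26.366694.
Then -2*loglik = 344.
BIC = 26.366694 + 344 = 370.366694, which rounds to 370.3667.

370.3667


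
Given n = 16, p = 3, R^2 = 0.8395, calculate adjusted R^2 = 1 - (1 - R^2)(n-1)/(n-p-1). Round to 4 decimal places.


Adjusted R^2 = 1 - (1 - R^2) * (n-1)/(n-p-1).
(1 - R^2) = 0.1605.
(n-1)/(n-p-1) = 15/12.
(1 - R^2) * (n-1) = 0.1605 * 15 = 2.4075.
Divide by (n-p-1): 2.4075 / 12 = 0.2006.
Adj R^2 = 1 - 0.2006 = 0.7994.

0.7994


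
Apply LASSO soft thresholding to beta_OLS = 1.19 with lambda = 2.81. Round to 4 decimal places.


Check: |1.19| = 1.19 vs lambda = 2.81.
Since |beta| <= lambda, the coefficient is set to 0.
Soft-thresholded coefficient = 0.0000.

0.0000


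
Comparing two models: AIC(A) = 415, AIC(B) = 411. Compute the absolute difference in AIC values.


Absolute difference = |415 - 411| = 4.
The model with lower AIC (B) is preferred.

4


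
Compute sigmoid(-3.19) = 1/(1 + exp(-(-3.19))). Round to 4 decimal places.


Compute exp(3.1900) = 24.2884.
Sigmoid = 1 / (1 + 24.2884) = 1 / 25.2884 = 0.0395.

0.0395


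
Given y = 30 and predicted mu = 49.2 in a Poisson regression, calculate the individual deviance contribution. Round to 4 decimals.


First: ln(30/49.2) = -0.494696.
Then: 30 * -0.494696 = -14.840880.
y - mu = 30 - 49.2 = -19.2.
D = 2(-14.840880 - -19.2) = 8.718240, which rounds to 8.7182.

8.7182


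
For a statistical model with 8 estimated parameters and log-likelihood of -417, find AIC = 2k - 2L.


AIC = 2*8 - 2*(-417).
= 16 + 834 = 850.

850


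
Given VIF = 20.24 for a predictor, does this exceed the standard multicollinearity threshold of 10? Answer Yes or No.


Check: VIF = 20.24 vs threshold = 10.
Since 20.24 >= 10, the answer is Yes.

Yes


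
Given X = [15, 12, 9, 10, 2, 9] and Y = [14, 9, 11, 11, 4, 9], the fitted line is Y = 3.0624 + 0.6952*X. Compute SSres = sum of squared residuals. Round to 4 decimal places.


Predicted values from Y = 3.0624 + 0.6952*X.
Residuals: [0.5096, -2.4048, 1.6808, 0.9856, -0.4528, -0.3192].
SSres = 10.1462.

10.1462


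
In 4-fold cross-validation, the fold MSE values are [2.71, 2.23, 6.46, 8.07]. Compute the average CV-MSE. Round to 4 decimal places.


Total MSE across folds = 19.4700.
CV-MSE = 19.4700/4 = 4.8675.

4.8675


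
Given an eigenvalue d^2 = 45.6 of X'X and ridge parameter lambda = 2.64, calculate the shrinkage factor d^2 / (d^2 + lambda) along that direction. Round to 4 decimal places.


Denominator = d^2 + lambda = 45.6 + 2.64 = 48.2400.
Shrinkage = 45.6 / 48.2400 = 0.9453.

0.9453


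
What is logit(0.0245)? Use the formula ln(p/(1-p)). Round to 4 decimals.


The odds are p/(1-p) = 0.0245 / 0.9755 = 0.0251.
logit(p) = ln(0.0251) = -3.6843.

-3.6843


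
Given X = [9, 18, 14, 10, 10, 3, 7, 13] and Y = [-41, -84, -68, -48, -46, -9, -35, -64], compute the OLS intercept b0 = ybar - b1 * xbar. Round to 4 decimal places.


The slope is b1 = -4.9966.
Sample means are xbar = 10.5000 and ybar = -49.3750.
Intercept: b0 = -49.3750 - (-4.9966)(10.5000) = 3.0890.

3.0890


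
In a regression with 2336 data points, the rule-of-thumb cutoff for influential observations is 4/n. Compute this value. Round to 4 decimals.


Using the rule of thumb:
Threshold = 4 / 2336 = 0.0017.

0.0017


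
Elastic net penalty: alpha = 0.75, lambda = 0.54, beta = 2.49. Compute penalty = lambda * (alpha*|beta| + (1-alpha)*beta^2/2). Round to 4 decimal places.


Compute:
L1 = 0.75 * 2.49 = 1.8675.
L2 = 0.25 * 2.49^2 / 2 = 0.7750.
Penalty = 0.54 * (1.8675 + 0.7750) = 1.4270.

1.4270


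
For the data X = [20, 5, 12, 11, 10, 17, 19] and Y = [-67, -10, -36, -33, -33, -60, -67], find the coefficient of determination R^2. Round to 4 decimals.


After computing the OLS fit (b0=9.0932, b1=-3.9325):
SSres = 27.1897, SStot = 2775.4286.
R^2 = 1 - 27.1897/2775.4286 = 0.9902.

0.9902


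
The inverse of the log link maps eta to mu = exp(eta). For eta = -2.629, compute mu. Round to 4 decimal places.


mu = exp(eta) = exp(-2.629).
= 0.0722.

0.0722


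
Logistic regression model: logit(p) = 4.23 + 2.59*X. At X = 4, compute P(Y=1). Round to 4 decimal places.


z = 4.23 + 2.59 * 4 = 14.5900.
Sigmoid: P = 1 / (1 + exp(-14.5900)) = 1.0000.

1.0000


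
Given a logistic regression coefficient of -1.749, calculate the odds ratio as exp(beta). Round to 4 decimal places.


The odds ratio is computed as:
OR = e^(-1.749) = 0.1739.

0.1739


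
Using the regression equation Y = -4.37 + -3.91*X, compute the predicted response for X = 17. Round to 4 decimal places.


Substitute X = 17 into the equation:
Y = -4.37 + -3.91 * 17 = -4.37 + -66.4700 = -70.8400.

-70.8400


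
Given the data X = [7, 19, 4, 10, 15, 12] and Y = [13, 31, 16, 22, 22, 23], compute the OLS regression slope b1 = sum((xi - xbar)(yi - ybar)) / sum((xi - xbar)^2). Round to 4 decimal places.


The sample means are xbar = 11.1667 and ybar = 21.1667.
Compute S_xx = 146.8333 and S_xy = 151.8333.
Slope b1 = S_xy / S_xx = 151.8333 / 146.8333 = 1.0341.

1.0341


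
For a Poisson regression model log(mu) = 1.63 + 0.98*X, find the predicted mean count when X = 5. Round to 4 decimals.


Compute eta = 1.63 + 0.98 * 5 = 6.5300.
Apply inverse link: mu = e^6.5300 = 685.3982.

685.3982


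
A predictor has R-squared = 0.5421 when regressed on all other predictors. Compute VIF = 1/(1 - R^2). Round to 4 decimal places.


Denominator: 1 - 0.5421 = 0.4579.
VIF = 1 / 0.4579 = 2.1839.

2.1839


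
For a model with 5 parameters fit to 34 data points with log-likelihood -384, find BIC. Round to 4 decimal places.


ln(34) = 3.526361.
k * ln(n) = 5 * 3.526361 = 17.631805.
-2L = 768.
BIC = 17.631805 + 768 = 785.631805, which rounds to 785.6318.

785.6318


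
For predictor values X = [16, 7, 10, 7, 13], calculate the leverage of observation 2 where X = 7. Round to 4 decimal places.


n = 5, xbar = 10.6000.
SXX = sum((xi - xbar)^2) = 61.2000.
h = 1/5 + (7 - 10.6000)^2 / 61.2000 = 0.4118.

0.4118


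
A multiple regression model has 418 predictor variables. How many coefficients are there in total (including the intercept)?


Each predictor gets one coefficient, plus one intercept.
Total parameters = 418 + 1 = 419.

419


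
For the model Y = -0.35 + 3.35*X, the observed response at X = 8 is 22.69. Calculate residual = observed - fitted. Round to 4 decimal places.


Fitted value at X = 8 is yhat = -0.35 + 3.35*8 = 26.4500.
Residual = 22.69 - 26.4500 = -3.7600.

-3.7600


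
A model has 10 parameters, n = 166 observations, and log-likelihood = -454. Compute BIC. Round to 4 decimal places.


Compute k*ln(n) = 10*ln(166) = 10*5.111988 = 51.119880.
Then -2*loglik = 908.
BIC = 51.119880 + 908 = 959.119880, which rounds to 959.1199.

959.1199


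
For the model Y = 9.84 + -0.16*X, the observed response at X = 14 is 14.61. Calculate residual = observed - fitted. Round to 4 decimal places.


Fitted value at X = 14 is yhat = 9.84 + -0.16*14 = 7.6000.
Residual = 14.61 - 7.6000 = 7.0100.

7.0100
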